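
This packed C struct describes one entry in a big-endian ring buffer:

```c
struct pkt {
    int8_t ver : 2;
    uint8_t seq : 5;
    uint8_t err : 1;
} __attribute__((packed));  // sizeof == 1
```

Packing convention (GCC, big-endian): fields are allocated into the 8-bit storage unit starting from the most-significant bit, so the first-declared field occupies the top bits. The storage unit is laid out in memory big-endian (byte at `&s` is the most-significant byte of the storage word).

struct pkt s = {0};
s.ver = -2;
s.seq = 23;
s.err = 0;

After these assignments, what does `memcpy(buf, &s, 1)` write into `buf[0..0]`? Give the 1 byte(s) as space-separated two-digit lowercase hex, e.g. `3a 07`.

[6+:2] ver=-2 & 0x3 = 0x2; word=0x80
[1+:5] seq=23 & 0x1f = 0x17; word=0xae
[0+:1] err=0 & 0x1 = 0x0; word=0xae
word = 0xae → big-endian bytes:
  [0]=0xae

ae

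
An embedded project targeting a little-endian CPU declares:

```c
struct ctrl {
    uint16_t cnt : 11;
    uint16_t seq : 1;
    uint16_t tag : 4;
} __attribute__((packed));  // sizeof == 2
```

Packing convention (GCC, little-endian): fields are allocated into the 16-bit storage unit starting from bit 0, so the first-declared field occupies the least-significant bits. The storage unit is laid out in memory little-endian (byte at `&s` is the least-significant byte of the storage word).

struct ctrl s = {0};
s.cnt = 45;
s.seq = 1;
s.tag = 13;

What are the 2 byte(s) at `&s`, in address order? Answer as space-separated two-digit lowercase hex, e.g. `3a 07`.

[0+:11] cnt=45 & 0x7ff = 0x2d; word=0x002d
[11+:1] seq=1 & 0x1 = 0x1; word=0x082d
[12+:4] tag=13 & 0xf = 0xd; word=0xd82d
word = 0xd82d → little-endian bytes:
  [0]=0x2d  [1]=0xd8

2d d8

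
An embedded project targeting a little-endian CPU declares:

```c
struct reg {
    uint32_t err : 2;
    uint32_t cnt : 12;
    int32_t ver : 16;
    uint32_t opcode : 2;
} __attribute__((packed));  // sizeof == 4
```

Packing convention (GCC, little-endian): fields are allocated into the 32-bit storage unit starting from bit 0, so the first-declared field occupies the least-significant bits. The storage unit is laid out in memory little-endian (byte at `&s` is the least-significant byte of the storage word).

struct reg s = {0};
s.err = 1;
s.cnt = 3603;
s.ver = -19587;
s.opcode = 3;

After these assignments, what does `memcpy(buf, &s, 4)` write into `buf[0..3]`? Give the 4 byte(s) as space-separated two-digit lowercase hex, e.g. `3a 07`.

4d 78 df ec

err (2b) val=1 bits=0x1 at bit 0: 0x00000001
cnt (12b) val=3603 bits=0xe13 at bit 2: 0x0000384d
ver (16b) val=-19587 bits=0xb37d at bit 14: 0x2cdf784d
opcode (2b) val=3 bits=0x3 at bit 30: 0xecdf784d
word = 0xecdf784d → little-endian bytes:
  [0]=0x4d  [1]=0x78  [2]=0xdf  [3]=0xec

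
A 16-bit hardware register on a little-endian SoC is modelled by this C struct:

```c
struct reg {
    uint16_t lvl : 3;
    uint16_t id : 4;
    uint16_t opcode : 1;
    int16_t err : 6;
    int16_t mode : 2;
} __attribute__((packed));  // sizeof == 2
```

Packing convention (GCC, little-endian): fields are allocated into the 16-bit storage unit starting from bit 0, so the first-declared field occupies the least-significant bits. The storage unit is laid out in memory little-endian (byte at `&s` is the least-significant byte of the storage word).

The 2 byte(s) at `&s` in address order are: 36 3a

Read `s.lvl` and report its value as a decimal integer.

[0]=0x36 [1]=0x3a (little-endian) → word 0x3a36
lvl [0+:3] = (word>>0) & 0x7 = 6  ←
id [3+:4] = (word>>3) & 0xf = 6
opcode [7+:1] = (word>>7) & 0x1 = 0
err [8+:6] = (word>>8) & 0x3f = 58
mode [14+:2] = (word>>14) & 0x3 = 0

6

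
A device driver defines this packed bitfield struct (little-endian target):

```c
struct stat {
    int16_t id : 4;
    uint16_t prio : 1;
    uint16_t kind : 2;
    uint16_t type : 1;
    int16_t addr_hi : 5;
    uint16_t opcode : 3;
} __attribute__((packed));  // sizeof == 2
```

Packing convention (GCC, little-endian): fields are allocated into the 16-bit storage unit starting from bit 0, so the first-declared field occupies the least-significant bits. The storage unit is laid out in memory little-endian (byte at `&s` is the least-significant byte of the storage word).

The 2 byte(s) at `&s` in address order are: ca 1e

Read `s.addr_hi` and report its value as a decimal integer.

-2

[0]=0xca [1]=0x1e (little-endian) → word 0x1eca
id:4 @ bit 0 → (0x1eca>>0)&0xf = 0xa
prio:1 @ bit 4 → (0x1eca>>4)&0x1 = 0x0
kind:2 @ bit 5 → (0x1eca>>5)&0x3 = 0x2
type:1 @ bit 7 → (0x1eca>>7)&0x1 = 0x1
addr_hi:5 @ bit 8 → (0x1eca>>8)&0x1f = 0x1e  ←
opcode:3 @ bit 13 → (0x1eca>>13)&0x7 = 0x0
addr_hi signed 5b, MSB=1: 30 - 32 = -2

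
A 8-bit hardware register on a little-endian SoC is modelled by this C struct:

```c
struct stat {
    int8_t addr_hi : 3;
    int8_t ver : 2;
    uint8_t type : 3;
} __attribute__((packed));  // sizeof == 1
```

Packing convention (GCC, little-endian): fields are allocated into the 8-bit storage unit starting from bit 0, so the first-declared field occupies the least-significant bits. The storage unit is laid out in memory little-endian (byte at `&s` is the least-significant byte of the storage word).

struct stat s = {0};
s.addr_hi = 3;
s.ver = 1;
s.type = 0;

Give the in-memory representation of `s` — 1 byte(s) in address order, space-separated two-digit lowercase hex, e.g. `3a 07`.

addr_hi (3b) val=3 bits=0x3 at bit 0: 0x03
ver (2b) val=1 bits=0x1 at bit 3: 0x0b
type (3b) val=0 bits=0x0 at bit 5: 0x0b
word = 0x0b → little-endian bytes:
  [0]=0x0b

0b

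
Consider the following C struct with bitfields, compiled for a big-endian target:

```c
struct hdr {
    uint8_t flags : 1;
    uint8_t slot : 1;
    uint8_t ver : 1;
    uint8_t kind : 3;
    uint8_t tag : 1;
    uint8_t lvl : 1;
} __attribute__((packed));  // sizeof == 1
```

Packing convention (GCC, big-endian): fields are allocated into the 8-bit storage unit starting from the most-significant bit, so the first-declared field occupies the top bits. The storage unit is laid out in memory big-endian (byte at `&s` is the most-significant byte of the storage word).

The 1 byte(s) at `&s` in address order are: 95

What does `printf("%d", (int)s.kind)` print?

[0]=0x95 (big-endian) → word 0x95
flags:1 @ bit 7 → (0x95>>7)&0x1 = 0x1
slot:1 @ bit 6 → (0x95>>6)&0x1 = 0x0
ver:1 @ bit 5 → (0x95>>5)&0x1 = 0x0
kind:3 @ bit 2 → (0x95>>2)&0x7 = 0x5  ←
tag:1 @ bit 1 → (0x95>>1)&0x1 = 0x0
lvl:1 @ bit 0 → (0x95>>0)&0x1 = 0x1

5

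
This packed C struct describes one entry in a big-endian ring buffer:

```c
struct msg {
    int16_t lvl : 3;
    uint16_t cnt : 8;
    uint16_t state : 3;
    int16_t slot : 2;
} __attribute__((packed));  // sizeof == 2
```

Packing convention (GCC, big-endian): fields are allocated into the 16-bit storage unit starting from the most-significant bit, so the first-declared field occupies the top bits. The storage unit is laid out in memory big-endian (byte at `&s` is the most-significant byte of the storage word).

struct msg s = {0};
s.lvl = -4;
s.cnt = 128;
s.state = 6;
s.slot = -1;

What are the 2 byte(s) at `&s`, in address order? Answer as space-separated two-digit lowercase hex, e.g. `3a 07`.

90 1b

lvl (3b) val=-4 bits=0x4 at bit 13: 0x8000
cnt (8b) val=128 bits=0x80 at bit 5: 0x9000
state (3b) val=6 bits=0x6 at bit 2: 0x9018
slot (2b) val=-1 bits=0x3 at bit 0: 0x901b
word = 0x901b → big-endian bytes:
  [0]=0x90  [1]=0x1b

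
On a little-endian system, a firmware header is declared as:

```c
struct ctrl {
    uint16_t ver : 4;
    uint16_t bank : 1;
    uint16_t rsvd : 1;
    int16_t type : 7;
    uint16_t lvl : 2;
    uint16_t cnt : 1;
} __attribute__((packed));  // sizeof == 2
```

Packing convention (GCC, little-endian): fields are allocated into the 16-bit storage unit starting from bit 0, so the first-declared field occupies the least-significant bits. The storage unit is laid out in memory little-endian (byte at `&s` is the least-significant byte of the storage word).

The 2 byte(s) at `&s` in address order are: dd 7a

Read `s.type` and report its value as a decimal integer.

-21

[0]=0xdd [1]=0x7a (little-endian) → word 0x7add
ver [0+:4] = (word>>0) & 0xf = 13
bank [4+:1] = (word>>4) & 0x1 = 1
rsvd [5+:1] = (word>>5) & 0x1 = 0
type [6+:7] = (word>>6) & 0x7f = 107  ←
lvl [13+:2] = (word>>13) & 0x3 = 3
cnt [15+:1] = (word>>15) & 0x1 = 0
type signed 7b, MSB=1: 107 - 128 = -21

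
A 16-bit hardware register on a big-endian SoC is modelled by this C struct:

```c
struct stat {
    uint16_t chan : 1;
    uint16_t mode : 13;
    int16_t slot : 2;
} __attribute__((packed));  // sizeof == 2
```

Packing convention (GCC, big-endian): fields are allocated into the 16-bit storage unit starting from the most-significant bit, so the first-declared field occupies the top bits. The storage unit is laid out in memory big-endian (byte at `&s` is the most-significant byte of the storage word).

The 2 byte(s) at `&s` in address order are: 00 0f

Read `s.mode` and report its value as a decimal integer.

[0]=0x00 [1]=0x0f (big-endian) → word 0x000f
chan:1 @ bit 15 → (0x000f>>15)&0x1 = 0x0
mode:13 @ bit 2 → (0x000f>>2)&0x1fff = 0x3  ←
slot:2 @ bit 0 → (0x000f>>0)&0x3 = 0x3

3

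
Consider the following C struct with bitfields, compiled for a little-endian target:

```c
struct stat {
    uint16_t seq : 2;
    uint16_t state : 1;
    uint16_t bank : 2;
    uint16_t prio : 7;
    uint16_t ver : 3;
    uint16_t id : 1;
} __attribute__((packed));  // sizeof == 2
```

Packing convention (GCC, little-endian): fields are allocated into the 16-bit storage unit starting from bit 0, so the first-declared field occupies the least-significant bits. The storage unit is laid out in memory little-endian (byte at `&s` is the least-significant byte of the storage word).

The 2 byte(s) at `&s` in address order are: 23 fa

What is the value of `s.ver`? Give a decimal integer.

7

[0]=0x23 [1]=0xfa (little-endian) → word 0xfa23
seq:2 @ bit 0 → (0xfa23>>0)&0x3 = 0x3
state:1 @ bit 2 → (0xfa23>>2)&0x1 = 0x0
bank:2 @ bit 3 → (0xfa23>>3)&0x3 = 0x0
prio:7 @ bit 5 → (0xfa23>>5)&0x7f = 0x51
ver:3 @ bit 12 → (0xfa23>>12)&0x7 = 0x7  ←
id:1 @ bit 15 → (0xfa23>>15)&0x1 = 0x1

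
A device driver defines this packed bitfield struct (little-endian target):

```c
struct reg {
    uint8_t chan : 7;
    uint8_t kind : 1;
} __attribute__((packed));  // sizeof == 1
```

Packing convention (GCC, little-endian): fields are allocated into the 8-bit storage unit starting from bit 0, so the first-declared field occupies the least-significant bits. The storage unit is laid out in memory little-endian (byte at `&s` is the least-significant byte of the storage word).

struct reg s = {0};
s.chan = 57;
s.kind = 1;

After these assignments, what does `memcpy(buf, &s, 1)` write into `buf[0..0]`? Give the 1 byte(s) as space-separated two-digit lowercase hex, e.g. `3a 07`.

b9

chan (7b) val=57 bits=0x39 at bit 0: 0x39
kind (1b) val=1 bits=0x1 at bit 7: 0xb9
word = 0xb9 → little-endian bytes:
  [0]=0xb9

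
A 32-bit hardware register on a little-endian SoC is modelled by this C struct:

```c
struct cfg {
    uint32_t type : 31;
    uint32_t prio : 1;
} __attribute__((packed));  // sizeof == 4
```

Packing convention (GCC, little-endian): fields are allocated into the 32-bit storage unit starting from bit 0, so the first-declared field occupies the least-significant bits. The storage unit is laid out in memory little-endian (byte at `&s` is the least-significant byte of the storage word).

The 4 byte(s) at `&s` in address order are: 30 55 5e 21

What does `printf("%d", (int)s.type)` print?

559830320

[0]=0x30 [1]=0x55 [2]=0x5e [3]=0x21 (little-endian) → word 0x215e5530
type [0+:31] = (word>>0) & 0x7fffffff = 559830320  ←
prio [31+:1] = (word>>31) & 0x1 = 0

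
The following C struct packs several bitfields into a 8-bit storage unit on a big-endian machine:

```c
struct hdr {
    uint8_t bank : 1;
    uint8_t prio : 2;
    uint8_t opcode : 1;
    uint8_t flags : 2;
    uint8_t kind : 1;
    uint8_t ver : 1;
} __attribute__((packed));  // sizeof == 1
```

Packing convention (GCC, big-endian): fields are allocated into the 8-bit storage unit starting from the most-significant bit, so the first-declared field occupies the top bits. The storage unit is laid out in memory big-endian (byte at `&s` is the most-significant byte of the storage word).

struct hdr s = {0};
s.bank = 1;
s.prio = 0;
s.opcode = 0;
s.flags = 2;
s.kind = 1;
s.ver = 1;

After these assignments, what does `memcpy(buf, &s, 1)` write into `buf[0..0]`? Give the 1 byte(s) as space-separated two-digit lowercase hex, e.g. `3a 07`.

8b

bank:1 = 1 → 0x1 << 7 → word 0x80
prio:2 = 0 → 0x0 << 5 → word 0x80
opcode:1 = 0 → 0x0 << 4 → word 0x80
flags:2 = 2 → 0x2 << 2 → word 0x88
kind:1 = 1 → 0x1 << 1 → word 0x8a
ver:1 = 1 → 0x1 << 0 → word 0x8b
word = 0x8b → big-endian bytes:
  [0]=0x8b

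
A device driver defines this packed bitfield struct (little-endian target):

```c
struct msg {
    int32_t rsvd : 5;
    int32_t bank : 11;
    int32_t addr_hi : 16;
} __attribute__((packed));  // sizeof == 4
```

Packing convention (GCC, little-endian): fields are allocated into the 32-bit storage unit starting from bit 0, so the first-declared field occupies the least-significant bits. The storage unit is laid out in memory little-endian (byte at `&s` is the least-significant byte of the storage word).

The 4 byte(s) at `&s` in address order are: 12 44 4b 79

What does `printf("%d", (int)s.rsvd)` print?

-14

[0]=0x12 [1]=0x44 [2]=0x4b [3]=0x79 (little-endian) → word 0x794b4412
rsvd [0+:5] = (word>>0) & 0x1f = 18  ←
bank [5+:11] = (word>>5) & 0x7ff = 544
addr_hi [16+:16] = (word>>16) & 0xffff = 31051
rsvd signed 5b, MSB=1: 18 - 32 = -14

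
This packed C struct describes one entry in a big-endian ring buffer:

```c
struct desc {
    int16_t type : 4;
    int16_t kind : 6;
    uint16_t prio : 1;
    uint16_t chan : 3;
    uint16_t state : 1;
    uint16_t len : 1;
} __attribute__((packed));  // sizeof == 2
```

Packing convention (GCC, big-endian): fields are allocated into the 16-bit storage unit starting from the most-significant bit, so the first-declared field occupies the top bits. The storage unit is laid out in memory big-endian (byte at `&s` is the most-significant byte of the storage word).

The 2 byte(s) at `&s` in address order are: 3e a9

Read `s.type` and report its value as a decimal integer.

3

[0]=0x3e [1]=0xa9 (big-endian) → word 0x3ea9
type [12+:4] = (word>>12) & 0xf = 3  ←
kind [6+:6] = (word>>6) & 0x3f = 58
prio [5+:1] = (word>>5) & 0x1 = 1
chan [2+:3] = (word>>2) & 0x7 = 2
state [1+:1] = (word>>1) & 0x1 = 0
len [0+:1] = (word>>0) & 0x1 = 1
type signed 4b, MSB=0: value = 3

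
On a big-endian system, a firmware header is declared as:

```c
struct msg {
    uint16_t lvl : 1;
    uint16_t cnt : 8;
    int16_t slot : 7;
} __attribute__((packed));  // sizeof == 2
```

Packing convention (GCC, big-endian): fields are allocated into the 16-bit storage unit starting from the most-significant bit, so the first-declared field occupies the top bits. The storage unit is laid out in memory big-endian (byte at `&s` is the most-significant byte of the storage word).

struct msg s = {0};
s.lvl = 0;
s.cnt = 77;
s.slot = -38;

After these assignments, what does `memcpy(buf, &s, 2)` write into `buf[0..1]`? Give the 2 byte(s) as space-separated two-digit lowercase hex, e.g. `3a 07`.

[15+:1] lvl=0 & 0x1 = 0x0; word=0x0000
[7+:8] cnt=77 & 0xff = 0x4d; word=0x2680
[0+:7] slot=-38 & 0x7f = 0x5a; word=0x26da
word = 0x26da → big-endian bytes:
  [0]=0x26  [1]=0xda

26 da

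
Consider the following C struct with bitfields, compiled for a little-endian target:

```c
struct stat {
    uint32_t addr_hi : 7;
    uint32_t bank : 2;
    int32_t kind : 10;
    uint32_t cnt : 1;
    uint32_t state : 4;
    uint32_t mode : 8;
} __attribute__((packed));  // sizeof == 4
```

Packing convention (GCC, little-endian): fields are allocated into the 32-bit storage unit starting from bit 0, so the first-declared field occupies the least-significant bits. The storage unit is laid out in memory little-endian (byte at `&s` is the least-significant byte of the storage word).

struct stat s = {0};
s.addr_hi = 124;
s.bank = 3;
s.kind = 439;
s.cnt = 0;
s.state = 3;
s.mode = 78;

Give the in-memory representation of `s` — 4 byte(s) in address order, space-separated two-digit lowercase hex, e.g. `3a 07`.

fc 6f 33 4e

[0+:7] addr_hi=124 & 0x7f = 0x7c; word=0x0000007c
[7+:2] bank=3 & 0x3 = 0x3; word=0x000001fc
[9+:10] kind=439 & 0x3ff = 0x1b7; word=0x00036ffc
[19+:1] cnt=0 & 0x1 = 0x0; word=0x00036ffc
[20+:4] state=3 & 0xf = 0x3; word=0x00336ffc
[24+:8] mode=78 & 0xff = 0x4e; word=0x4e336ffc
word = 0x4e336ffc → little-endian bytes:
  [0]=0xfc  [1]=0x6f  [2]=0x33  [3]=0x4e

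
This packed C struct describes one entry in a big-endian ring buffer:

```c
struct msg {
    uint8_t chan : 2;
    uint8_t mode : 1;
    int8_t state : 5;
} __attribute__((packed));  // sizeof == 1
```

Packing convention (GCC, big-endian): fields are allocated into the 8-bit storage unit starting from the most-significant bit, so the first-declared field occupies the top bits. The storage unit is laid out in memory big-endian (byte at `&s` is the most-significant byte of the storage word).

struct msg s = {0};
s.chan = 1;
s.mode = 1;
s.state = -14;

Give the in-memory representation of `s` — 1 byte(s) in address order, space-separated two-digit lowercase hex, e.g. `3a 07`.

72

[6+:2] chan=1 & 0x3 = 0x1; word=0x40
[5+:1] mode=1 & 0x1 = 0x1; word=0x60
[0+:5] state=-14 & 0x1f = 0x12; word=0x72
word = 0x72 → big-endian bytes:
  [0]=0x72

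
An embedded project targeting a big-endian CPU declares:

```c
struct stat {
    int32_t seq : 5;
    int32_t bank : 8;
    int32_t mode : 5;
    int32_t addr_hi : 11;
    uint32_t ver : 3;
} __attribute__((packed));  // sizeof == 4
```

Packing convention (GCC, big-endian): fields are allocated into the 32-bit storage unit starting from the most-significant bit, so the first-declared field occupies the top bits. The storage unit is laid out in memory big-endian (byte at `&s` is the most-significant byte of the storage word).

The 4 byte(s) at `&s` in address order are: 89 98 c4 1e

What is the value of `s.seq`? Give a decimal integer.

[0]=0x89 [1]=0x98 [2]=0xc4 [3]=0x1e (big-endian) → word 0x8998c41e
seq [27+:5] = (word>>27) & 0x1f = 17  ←
bank [19+:8] = (word>>19) & 0xff = 51
mode [14+:5] = (word>>14) & 0x1f = 3
addr_hi [3+:11] = (word>>3) & 0x7ff = 131
ver [0+:3] = (word>>0) & 0x7 = 6
seq signed 5b, MSB=1: 17 - 32 = -15

-15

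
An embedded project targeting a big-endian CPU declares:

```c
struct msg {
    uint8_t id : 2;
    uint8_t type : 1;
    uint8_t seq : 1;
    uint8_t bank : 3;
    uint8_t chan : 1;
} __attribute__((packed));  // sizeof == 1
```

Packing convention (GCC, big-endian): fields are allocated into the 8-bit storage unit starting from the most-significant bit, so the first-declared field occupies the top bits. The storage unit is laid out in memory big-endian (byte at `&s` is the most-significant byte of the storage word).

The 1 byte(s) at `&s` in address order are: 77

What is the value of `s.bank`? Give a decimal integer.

[0]=0x77 (big-endian) → word 0x77
id:2 @ bit 6 → (0x77>>6)&0x3 = 0x1
type:1 @ bit 5 → (0x77>>5)&0x1 = 0x1
seq:1 @ bit 4 → (0x77>>4)&0x1 = 0x1
bank:3 @ bit 1 → (0x77>>1)&0x7 = 0x3  ←
chan:1 @ bit 0 → (0x77>>0)&0x1 = 0x1

3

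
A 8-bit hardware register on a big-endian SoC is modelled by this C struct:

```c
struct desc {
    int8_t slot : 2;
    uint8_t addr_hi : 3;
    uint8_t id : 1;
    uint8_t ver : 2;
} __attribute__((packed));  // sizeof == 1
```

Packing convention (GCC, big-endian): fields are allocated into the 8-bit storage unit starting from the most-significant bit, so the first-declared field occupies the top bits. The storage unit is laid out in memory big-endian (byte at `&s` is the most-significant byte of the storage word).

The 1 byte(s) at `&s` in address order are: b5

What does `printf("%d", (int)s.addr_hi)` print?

[0]=0xb5 (big-endian) → word 0xb5
slot:2 @ bit 6 → (0xb5>>6)&0x3 = 0x2
addr_hi:3 @ bit 3 → (0xb5>>3)&0x7 = 0x6  ←
id:1 @ bit 2 → (0xb5>>2)&0x1 = 0x1
ver:2 @ bit 0 → (0xb5>>0)&0x3 = 0x1

6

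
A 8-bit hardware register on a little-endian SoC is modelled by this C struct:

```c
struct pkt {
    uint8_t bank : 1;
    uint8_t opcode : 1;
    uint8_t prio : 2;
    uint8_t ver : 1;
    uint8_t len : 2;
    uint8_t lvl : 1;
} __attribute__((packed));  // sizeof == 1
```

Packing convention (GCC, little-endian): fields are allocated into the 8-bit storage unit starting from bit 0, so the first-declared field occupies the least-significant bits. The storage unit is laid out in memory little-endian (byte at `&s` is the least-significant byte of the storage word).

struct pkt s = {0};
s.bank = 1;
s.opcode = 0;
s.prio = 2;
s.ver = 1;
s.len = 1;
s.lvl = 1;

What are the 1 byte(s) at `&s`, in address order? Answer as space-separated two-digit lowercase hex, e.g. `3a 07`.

bank:1 = 1 → 0x1 << 0 → word 0x01
opcode:1 = 0 → 0x0 << 1 → word 0x01
prio:2 = 2 → 0x2 << 2 → word 0x09
ver:1 = 1 → 0x1 << 4 → word 0x19
len:2 = 1 → 0x1 << 5 → word 0x39
lvl:1 = 1 → 0x1 << 7 → word 0xb9
word = 0xb9 → little-endian bytes:
  [0]=0xb9

b9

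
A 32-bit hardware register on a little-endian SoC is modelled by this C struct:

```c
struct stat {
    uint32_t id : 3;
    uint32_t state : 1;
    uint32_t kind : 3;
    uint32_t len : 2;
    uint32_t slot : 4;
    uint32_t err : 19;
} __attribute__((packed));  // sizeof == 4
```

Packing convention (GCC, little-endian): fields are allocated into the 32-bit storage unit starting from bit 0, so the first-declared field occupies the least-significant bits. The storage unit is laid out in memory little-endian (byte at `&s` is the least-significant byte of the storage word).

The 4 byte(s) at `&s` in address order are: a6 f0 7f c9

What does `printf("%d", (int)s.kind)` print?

2

[0]=0xa6 [1]=0xf0 [2]=0x7f [3]=0xc9 (little-endian) → word 0xc97ff0a6
id:3 @ bit 0 → (0xc97ff0a6>>0)&0x7 = 0x6
state:1 @ bit 3 → (0xc97ff0a6>>3)&0x1 = 0x0
kind:3 @ bit 4 → (0xc97ff0a6>>4)&0x7 = 0x2  ←
len:2 @ bit 7 → (0xc97ff0a6>>7)&0x3 = 0x1
slot:4 @ bit 9 → (0xc97ff0a6>>9)&0xf = 0x8
err:19 @ bit 13 → (0xc97ff0a6>>13)&0x7ffff = 0x64bff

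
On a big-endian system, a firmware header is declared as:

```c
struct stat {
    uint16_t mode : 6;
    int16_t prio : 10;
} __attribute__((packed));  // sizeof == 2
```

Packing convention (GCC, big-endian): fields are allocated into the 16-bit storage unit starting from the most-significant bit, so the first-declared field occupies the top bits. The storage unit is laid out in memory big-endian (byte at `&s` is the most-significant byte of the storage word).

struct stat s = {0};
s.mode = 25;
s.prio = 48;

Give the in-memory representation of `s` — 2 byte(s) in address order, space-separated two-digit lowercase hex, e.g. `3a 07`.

[10+:6] mode=25 & 0x3f = 0x19; word=0x6400
[0+:10] prio=48 & 0x3ff = 0x30; word=0x6430
word = 0x6430 → big-endian bytes:
  [0]=0x64  [1]=0x30

64 30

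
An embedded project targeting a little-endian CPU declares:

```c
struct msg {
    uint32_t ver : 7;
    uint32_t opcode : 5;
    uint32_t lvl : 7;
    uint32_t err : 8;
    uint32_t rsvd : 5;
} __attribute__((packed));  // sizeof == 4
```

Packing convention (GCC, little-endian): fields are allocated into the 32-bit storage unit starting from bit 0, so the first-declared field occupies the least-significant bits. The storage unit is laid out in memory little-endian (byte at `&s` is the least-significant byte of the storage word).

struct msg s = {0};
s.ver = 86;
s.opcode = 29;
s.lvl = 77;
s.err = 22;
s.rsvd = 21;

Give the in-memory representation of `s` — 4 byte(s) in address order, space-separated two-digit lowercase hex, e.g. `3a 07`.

ver (7b) val=86 bits=0x56 at bit 0: 0x00000056
opcode (5b) val=29 bits=0x1d at bit 7: 0x00000ed6
lvl (7b) val=77 bits=0x4d at bit 12: 0x0004ded6
err (8b) val=22 bits=0x16 at bit 19: 0x00b4ded6
rsvd (5b) val=21 bits=0x15 at bit 27: 0xa8b4ded6
word = 0xa8b4ded6 → little-endian bytes:
  [0]=0xd6  [1]=0xde  [2]=0xb4  [3]=0xa8

d6 de b4 a8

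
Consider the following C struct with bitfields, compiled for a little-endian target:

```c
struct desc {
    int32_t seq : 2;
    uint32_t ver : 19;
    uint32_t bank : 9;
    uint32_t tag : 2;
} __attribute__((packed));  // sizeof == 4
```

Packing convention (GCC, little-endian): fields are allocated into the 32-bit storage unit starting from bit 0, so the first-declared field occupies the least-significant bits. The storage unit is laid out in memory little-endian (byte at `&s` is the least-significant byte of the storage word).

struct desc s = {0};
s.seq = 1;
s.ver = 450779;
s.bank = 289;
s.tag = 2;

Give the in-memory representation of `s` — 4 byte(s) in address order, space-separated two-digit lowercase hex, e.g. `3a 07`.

6d 83 3b a4

seq (2b) val=1 bits=0x1 at bit 0: 0x00000001
ver (19b) val=450779 bits=0x6e0db at bit 2: 0x001b836d
bank (9b) val=289 bits=0x121 at bit 21: 0x243b836d
tag (2b) val=2 bits=0x2 at bit 30: 0xa43b836d
word = 0xa43b836d → little-endian bytes:
  [0]=0x6d  [1]=0x83  [2]=0x3b  [3]=0xa4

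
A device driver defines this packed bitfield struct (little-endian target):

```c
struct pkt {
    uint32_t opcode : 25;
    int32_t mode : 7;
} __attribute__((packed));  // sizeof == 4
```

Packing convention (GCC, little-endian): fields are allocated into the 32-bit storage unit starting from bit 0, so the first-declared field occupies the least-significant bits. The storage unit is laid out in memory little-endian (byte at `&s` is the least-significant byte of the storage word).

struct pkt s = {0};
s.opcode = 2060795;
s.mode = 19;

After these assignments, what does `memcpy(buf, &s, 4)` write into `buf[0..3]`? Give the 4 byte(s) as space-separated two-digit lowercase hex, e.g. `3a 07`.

fb 71 1f 26

[0+:25] opcode=2060795 & 0x1ffffff = 0x1f71fb; word=0x001f71fb
[25+:7] mode=19 & 0x7f = 0x13; word=0x261f71fb
word = 0x261f71fb → little-endian bytes:
  [0]=0xfb  [1]=0x71  [2]=0x1f  [3]=0x26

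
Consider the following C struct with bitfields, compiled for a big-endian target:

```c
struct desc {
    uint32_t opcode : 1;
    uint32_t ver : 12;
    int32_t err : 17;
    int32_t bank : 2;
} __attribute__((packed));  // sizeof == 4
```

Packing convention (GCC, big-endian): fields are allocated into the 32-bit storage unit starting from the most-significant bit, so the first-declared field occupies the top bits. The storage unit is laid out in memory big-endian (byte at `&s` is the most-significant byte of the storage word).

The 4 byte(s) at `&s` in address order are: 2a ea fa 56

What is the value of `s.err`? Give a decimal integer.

48789

[0]=0x2a [1]=0xea [2]=0xfa [3]=0x56 (big-endian) → word 0x2aeafa56
opcode [31+:1] = (word>>31) & 0x1 = 0
ver [19+:12] = (word>>19) & 0xfff = 1373
err [2+:17] = (word>>2) & 0x1ffff = 48789  ←
bank [0+:2] = (word>>0) & 0x3 = 2
err signed 17b, MSB=0: value = 48789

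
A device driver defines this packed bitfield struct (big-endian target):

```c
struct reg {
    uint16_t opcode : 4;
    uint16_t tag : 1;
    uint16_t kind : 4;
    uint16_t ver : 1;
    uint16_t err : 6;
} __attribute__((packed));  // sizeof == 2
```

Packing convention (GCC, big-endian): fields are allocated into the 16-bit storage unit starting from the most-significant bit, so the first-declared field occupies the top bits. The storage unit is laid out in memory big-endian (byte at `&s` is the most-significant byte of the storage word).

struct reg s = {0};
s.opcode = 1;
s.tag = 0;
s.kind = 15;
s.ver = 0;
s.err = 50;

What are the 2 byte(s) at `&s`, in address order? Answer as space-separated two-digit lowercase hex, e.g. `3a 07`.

opcode:4 = 1 → 0x1 << 12 → word 0x1000
tag:1 = 0 → 0x0 << 11 → word 0x1000
kind:4 = 15 → 0xf << 7 → word 0x1780
ver:1 = 0 → 0x0 << 6 → word 0x1780
err:6 = 50 → 0x32 << 0 → word 0x17b2
word = 0x17b2 → big-endian bytes:
  [0]=0x17  [1]=0xb2

17 b2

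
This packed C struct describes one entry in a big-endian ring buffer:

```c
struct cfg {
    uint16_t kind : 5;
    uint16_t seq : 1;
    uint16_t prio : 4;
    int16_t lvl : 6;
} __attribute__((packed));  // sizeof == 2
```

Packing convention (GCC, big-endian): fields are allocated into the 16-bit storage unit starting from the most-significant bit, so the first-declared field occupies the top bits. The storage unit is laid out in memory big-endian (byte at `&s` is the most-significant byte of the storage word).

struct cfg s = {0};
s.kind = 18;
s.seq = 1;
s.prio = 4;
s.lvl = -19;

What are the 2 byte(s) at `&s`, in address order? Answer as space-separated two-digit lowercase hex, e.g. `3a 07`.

kind (5b) val=18 bits=0x12 at bit 11: 0x9000
seq (1b) val=1 bits=0x1 at bit 10: 0x9400
prio (4b) val=4 bits=0x4 at bit 6: 0x9500
lvl (6b) val=-19 bits=0x2d at bit 0: 0x952d
word = 0x952d → big-endian bytes:
  [0]=0x95  [1]=0x2d

95 2d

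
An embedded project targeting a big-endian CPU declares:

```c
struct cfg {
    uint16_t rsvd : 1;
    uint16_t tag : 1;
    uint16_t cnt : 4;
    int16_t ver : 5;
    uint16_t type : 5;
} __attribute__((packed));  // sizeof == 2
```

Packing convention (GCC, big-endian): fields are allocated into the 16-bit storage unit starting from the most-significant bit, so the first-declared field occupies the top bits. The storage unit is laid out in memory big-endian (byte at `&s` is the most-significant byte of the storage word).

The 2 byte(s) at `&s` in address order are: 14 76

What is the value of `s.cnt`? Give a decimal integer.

[0]=0x14 [1]=0x76 (big-endian) → word 0x1476
rsvd [15+:1] = (word>>15) & 0x1 = 0
tag [14+:1] = (word>>14) & 0x1 = 0
cnt [10+:4] = (word>>10) & 0xf = 5  ←
ver [5+:5] = (word>>5) & 0x1f = 3
type [0+:5] = (word>>0) & 0x1f = 22

5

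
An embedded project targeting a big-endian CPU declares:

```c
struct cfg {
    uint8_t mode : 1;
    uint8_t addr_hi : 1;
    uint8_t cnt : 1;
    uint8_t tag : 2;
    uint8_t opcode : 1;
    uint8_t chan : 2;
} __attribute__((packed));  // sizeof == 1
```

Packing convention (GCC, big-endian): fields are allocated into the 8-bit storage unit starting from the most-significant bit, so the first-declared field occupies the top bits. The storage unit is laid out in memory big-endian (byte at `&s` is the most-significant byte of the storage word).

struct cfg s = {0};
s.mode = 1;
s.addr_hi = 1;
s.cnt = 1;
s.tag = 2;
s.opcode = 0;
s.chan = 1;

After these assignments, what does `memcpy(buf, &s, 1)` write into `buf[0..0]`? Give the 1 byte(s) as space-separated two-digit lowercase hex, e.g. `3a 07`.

mode (1b) val=1 bits=0x1 at bit 7: 0x80
addr_hi (1b) val=1 bits=0x1 at bit 6: 0xc0
cnt (1b) val=1 bits=0x1 at bit 5: 0xe0
tag (2b) val=2 bits=0x2 at bit 3: 0xf0
opcode (1b) val=0 bits=0x0 at bit 2: 0xf0
chan (2b) val=1 bits=0x1 at bit 0: 0xf1
word = 0xf1 → big-endian bytes:
  [0]=0xf1

f1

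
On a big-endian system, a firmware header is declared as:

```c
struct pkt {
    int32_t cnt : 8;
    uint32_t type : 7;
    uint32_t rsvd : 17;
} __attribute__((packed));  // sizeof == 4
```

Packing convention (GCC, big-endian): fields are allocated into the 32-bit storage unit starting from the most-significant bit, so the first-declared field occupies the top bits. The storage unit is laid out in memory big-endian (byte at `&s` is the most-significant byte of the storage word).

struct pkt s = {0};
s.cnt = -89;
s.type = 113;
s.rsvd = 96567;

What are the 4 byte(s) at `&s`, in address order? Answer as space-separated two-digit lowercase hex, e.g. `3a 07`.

cnt:8 = -89 → 0xa7 << 24 → word 0xa7000000
type:7 = 113 → 0x71 << 17 → word 0xa7e20000
rsvd:17 = 96567 → 0x17937 << 0 → word 0xa7e37937
word = 0xa7e37937 → big-endian bytes:
  [0]=0xa7  [1]=0xe3  [2]=0x79  [3]=0x37

a7 e3 79 37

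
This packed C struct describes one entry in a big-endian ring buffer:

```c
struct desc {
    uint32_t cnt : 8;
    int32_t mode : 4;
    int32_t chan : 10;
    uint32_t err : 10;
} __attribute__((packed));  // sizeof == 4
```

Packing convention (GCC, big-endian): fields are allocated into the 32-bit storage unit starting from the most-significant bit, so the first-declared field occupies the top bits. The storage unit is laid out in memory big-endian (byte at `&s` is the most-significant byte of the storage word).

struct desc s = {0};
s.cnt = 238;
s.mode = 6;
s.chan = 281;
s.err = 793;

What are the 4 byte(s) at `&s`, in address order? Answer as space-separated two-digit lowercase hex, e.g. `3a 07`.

cnt (8b) val=238 bits=0xee at bit 24: 0xee000000
mode (4b) val=6 bits=0x6 at bit 20: 0xee600000
chan (10b) val=281 bits=0x119 at bit 10: 0xee646400
err (10b) val=793 bits=0x319 at bit 0: 0xee646719
word = 0xee646719 → big-endian bytes:
  [0]=0xee  [1]=0x64  [2]=0x67  [3]=0x19

ee 64 67 19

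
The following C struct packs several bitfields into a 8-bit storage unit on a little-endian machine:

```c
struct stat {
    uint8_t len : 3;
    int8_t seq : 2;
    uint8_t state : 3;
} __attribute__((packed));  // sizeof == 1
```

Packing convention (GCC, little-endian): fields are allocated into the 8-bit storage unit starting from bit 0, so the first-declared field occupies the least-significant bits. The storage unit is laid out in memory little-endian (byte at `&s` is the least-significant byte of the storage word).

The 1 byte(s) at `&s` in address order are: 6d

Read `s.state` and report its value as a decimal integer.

[0]=0x6d (little-endian) → word 0x6d
len:3 @ bit 0 → (0x6d>>0)&0x7 = 0x5
seq:2 @ bit 3 → (0x6d>>3)&0x3 = 0x1
state:3 @ bit 5 → (0x6d>>5)&0x7 = 0x3  ←

3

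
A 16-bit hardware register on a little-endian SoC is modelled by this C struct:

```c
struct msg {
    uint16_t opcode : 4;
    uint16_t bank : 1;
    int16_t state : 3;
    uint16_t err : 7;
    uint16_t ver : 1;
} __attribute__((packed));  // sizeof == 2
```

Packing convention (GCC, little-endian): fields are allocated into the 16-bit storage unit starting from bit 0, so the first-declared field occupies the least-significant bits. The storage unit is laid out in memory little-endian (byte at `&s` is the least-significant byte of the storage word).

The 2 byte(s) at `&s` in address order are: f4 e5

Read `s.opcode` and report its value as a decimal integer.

4

[0]=0xf4 [1]=0xe5 (little-endian) → word 0xe5f4
opcode [0+:4] = (word>>0) & 0xf = 4  ←
bank [4+:1] = (word>>4) & 0x1 = 1
state [5+:3] = (word>>5) & 0x7 = 7
err [8+:7] = (word>>8) & 0x7f = 101
ver [15+:1] = (word>>15) & 0x1 = 1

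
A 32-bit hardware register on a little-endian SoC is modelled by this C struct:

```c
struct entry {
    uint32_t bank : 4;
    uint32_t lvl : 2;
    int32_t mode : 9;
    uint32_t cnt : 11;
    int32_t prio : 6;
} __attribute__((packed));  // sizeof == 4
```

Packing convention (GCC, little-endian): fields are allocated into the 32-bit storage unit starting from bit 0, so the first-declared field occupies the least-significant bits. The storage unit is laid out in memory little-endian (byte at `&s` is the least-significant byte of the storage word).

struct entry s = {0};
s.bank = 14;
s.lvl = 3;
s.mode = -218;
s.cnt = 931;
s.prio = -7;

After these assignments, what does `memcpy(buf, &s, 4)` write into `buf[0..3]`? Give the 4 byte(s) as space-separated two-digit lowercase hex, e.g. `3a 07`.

bank:4 = 14 → 0xe << 0 → word 0x0000000e
lvl:2 = 3 → 0x3 << 4 → word 0x0000003e
mode:9 = -218 → 0x126 << 6 → word 0x000049be
cnt:11 = 931 → 0x3a3 << 15 → word 0x01d1c9be
prio:6 = -7 → 0x39 << 26 → word 0xe5d1c9be
word = 0xe5d1c9be → little-endian bytes:
  [0]=0xbe  [1]=0xc9  [2]=0xd1  [3]=0xe5

be c9 d1 e5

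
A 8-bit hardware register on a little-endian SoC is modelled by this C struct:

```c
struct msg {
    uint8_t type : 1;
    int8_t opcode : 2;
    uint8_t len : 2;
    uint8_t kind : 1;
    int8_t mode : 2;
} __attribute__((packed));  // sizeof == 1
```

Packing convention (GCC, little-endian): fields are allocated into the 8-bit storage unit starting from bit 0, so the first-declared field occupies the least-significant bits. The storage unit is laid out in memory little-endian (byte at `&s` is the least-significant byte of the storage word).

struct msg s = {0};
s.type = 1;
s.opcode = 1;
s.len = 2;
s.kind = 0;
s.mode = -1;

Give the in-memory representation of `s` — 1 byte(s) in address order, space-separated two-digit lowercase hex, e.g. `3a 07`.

d3

type (1b) val=1 bits=0x1 at bit 0: 0x01
opcode (2b) val=1 bits=0x1 at bit 1: 0x03
len (2b) val=2 bits=0x2 at bit 3: 0x13
kind (1b) val=0 bits=0x0 at bit 5: 0x13
mode (2b) val=-1 bits=0x3 at bit 6: 0xd3
word = 0xd3 → little-endian bytes:
  [0]=0xd3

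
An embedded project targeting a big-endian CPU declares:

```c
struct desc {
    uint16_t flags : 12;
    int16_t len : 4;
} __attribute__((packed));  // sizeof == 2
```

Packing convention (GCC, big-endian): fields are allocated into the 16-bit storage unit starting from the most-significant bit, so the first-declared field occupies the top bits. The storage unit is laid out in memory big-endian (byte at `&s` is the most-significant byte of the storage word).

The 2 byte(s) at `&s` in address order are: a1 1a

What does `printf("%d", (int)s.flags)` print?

[0]=0xa1 [1]=0x1a (big-endian) → word 0xa11a
flags:12 @ bit 4 → (0xa11a>>4)&0xfff = 0xa11  ←
len:4 @ bit 0 → (0xa11a>>0)&0xf = 0xa

2577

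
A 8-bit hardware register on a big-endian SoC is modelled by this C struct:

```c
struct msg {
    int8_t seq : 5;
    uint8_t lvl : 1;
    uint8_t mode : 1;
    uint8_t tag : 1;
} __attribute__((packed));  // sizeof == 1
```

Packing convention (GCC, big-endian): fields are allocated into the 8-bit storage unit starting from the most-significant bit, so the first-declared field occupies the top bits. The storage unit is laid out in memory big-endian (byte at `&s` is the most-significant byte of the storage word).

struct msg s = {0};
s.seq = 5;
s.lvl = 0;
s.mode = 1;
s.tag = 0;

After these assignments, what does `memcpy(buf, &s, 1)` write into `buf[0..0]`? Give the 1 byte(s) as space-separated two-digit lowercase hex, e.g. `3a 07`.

seq:5 = 5 → 0x5 << 3 → word 0x28
lvl:1 = 0 → 0x0 << 2 → word 0x28
mode:1 = 1 → 0x1 << 1 → word 0x2a
tag:1 = 0 → 0x0 << 0 → word 0x2a
word = 0x2a → big-endian bytes:
  [0]=0x2a

2a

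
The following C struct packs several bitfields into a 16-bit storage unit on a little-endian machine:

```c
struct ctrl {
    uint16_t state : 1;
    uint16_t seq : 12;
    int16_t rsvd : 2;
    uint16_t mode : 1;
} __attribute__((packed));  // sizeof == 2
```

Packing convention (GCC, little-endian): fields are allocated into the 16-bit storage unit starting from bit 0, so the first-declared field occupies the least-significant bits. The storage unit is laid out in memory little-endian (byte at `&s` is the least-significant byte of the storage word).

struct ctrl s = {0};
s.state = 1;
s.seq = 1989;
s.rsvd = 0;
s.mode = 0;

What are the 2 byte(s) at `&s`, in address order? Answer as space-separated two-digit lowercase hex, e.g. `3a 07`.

[0+:1] state=1 & 0x1 = 0x1; word=0x0001
[1+:12] seq=1989 & 0xfff = 0x7c5; word=0x0f8b
[13+:2] rsvd=0 & 0x3 = 0x0; word=0x0f8b
[15+:1] mode=0 & 0x1 = 0x0; word=0x0f8b
word = 0x0f8b → little-endian bytes:
  [0]=0x8b  [1]=0x0f

8b 0f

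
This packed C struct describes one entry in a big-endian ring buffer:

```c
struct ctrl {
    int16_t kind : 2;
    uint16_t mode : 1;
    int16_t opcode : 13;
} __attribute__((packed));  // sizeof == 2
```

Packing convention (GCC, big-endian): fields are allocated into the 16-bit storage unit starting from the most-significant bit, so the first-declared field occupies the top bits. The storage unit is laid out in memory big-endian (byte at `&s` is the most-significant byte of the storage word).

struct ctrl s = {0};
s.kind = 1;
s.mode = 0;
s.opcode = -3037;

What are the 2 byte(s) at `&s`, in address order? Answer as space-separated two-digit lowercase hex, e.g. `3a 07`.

kind:2 = 1 → 0x1 << 14 → word 0x4000
mode:1 = 0 → 0x0 << 13 → word 0x4000
opcode:13 = -3037 → 0x1423 << 0 → word 0x5423
word = 0x5423 → big-endian bytes:
  [0]=0x54  [1]=0x23

54 23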